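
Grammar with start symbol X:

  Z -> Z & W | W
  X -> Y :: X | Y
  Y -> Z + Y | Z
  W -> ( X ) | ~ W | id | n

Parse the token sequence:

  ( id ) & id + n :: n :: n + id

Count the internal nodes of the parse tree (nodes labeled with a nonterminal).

24

[X [Y [Z [Z [W ( [X [Y [Z [W id]]]] )]] & [W id]] + [Y [Z [W n]]]] :: [X [Y [Z [W n]]] :: [X [Y [Z [W n]] + [Y [Z [W id]]]]]]]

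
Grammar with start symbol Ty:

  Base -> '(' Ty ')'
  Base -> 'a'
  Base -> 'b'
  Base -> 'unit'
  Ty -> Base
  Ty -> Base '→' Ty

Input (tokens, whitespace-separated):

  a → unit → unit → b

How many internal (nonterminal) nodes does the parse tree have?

[Ty [Base a] → [Ty [Base unit] → [Ty [Base unit] → [Ty [Base b]]]]]

8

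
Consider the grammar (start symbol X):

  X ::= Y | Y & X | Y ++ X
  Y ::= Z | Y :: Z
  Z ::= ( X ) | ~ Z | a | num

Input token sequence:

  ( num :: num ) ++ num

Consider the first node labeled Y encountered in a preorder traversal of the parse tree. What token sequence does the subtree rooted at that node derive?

[X [Y [Z ( [X [Y [Y [Z num]] :: [Z num]]] )]] ++ [X [Y [Z num]]]]

( num :: num )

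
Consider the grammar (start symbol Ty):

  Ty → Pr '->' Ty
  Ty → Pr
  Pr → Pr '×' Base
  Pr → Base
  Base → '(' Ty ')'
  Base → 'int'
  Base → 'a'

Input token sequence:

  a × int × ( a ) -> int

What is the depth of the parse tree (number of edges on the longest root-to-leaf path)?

6

[Ty [Pr [Pr [Pr [Base a]] × [Base int]] × [Base ( [Ty [Pr [Base a]]] )]] -> [Ty [Pr [Base int]]]]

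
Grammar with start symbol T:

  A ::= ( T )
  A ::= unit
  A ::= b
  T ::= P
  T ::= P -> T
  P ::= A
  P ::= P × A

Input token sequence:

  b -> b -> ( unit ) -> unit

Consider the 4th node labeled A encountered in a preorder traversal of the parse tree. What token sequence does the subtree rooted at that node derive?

unit

[T [P [A b]] -> [T [P [A b]] -> [T [P [A ( [T [P [A unit]]] )]] -> [T [P [A unit]]]]]]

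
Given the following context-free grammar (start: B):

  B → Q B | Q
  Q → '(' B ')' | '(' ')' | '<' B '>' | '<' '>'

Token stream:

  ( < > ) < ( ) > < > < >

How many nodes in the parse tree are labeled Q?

[B [Q ( [B [Q < >]] )] [B [Q < [B [Q ( )]] >] [B [Q < >] [B [Q < >]]]]]

6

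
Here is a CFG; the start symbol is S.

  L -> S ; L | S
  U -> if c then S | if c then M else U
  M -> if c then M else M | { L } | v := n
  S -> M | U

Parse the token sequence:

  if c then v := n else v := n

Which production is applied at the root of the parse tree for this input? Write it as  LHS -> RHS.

S -> M

[S [M if c then [M v := n] else [M v := n]]]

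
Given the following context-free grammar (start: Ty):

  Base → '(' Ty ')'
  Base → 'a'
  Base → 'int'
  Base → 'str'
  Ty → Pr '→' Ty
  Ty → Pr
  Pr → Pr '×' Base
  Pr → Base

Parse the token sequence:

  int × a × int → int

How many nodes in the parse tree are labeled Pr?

4

[Ty [Pr [Pr [Pr [Base int]] × [Base a]] × [Base int]] → [Ty [Pr [Base int]]]]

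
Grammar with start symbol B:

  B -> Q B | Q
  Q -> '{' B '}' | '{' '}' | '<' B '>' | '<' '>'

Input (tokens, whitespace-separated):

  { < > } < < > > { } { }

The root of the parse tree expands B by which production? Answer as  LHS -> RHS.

[B [Q { [B [Q < >]] }] [B [Q < [B [Q < >]] >] [B [Q { }] [B [Q { }]]]]]

B -> Q B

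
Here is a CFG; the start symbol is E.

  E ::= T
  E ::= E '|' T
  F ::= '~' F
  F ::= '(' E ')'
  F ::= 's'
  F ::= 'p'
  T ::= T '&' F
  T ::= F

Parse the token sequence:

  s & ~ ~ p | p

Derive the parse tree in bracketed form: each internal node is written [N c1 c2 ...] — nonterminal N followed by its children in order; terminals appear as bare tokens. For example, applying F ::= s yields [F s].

[E [E [T [T [F s]] & [F ~ [F ~ [F p]]]]] | [T [F p]]]

E
E | T
T | T
T & F | T
F & F | T
s & F | T
s & ~ F | T
s & ~ ~ F | T
s & ~ ~ p | T
s & ~ ~ p | F
s & ~ ~ p | p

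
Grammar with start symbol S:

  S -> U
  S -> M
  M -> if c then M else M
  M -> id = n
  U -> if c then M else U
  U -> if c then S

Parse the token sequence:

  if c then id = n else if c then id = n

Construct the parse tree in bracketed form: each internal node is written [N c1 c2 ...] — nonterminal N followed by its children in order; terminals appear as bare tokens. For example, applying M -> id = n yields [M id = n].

[S [U if c then [M id = n] else [U if c then [S [M id = n]]]]]

S
U
if c then M else U
if c then id = n else U
if c then id = n else if c then S
if c then id = n else if c then M
if c then id = n else if c then id = n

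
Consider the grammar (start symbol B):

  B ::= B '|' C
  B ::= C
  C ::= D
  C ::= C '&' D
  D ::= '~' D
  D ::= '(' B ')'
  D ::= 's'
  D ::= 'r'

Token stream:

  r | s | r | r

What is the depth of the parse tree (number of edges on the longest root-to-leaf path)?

6

[B [B [B [B [C [D r]]] | [C [D s]]] | [C [D r]]] | [C [D r]]]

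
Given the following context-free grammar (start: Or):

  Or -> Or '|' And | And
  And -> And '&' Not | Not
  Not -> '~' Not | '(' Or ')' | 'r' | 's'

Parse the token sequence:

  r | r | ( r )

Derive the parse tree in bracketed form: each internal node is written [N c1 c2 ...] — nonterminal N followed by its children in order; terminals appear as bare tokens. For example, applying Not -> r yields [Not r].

Or
Or | And
Or | And | And
And | And | And
Not | And | And
r | And | And
r | Not | And
r | r | And
r | r | Not
r | r | ( Or )
r | r | ( And )
r | r | ( Not )
r | r | ( r )

[Or [Or [Or [And [Not r]]] | [And [Not r]]] | [And [Not ( [Or [And [Not r]]] )]]]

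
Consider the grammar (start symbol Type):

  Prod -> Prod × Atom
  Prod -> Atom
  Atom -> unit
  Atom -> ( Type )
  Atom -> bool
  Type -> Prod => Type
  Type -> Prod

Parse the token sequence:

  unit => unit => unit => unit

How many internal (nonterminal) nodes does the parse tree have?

12

[Type [Prod [Atom unit]] => [Type [Prod [Atom unit]] => [Type [Prod [Atom unit]] => [Type [Prod [Atom unit]]]]]]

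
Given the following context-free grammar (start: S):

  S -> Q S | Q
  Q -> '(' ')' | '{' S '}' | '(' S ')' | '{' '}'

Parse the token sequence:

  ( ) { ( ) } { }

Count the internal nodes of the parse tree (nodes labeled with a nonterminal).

[S [Q ( )] [S [Q { [S [Q ( )]] }] [S [Q { }]]]]

8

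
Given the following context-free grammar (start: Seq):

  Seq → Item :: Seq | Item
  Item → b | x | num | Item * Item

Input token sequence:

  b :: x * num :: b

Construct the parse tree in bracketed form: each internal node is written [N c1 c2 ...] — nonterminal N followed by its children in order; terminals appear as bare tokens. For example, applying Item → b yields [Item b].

[Seq [Item b] :: [Seq [Item [Item x] * [Item num]] :: [Seq [Item b]]]]

Seq
Item :: Seq
b :: Seq
b :: Item :: Seq
b :: Item * Item :: Seq
b :: x * Item :: Seq
b :: x * num :: Seq
b :: x * num :: Item
b :: x * num :: b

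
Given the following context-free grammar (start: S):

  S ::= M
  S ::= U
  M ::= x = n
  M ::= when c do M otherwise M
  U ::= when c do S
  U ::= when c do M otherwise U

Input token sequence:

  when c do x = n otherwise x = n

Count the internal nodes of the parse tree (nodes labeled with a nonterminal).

4

[S [M when c do [M x = n] otherwise [M x = n]]]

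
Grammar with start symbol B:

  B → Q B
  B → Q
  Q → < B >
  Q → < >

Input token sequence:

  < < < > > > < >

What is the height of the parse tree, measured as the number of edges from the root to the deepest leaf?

6

[B [Q < [B [Q < [B [Q < >]] >]] >] [B [Q < >]]]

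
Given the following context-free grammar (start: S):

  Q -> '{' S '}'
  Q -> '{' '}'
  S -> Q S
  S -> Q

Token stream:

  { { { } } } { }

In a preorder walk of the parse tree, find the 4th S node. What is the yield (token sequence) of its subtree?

{ }

[S [Q { [S [Q { [S [Q { }]] }]] }] [S [Q { }]]]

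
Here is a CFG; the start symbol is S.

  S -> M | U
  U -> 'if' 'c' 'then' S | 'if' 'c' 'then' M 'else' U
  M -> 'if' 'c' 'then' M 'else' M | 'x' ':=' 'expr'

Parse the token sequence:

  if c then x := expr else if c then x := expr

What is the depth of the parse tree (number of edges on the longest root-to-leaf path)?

5

[S [U if c then [M x := expr] else [U if c then [S [M x := expr]]]]]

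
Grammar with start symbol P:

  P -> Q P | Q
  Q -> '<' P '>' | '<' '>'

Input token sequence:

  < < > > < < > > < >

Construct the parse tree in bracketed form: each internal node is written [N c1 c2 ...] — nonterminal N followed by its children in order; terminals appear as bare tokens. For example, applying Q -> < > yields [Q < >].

[P [Q < [P [Q < >]] >] [P [Q < [P [Q < >]] >] [P [Q < >]]]]

P
Q P
< P > P
< Q > P
< < > > P
< < > > Q P
< < > > < P > P
< < > > < Q > P
< < > > < < > > P
< < > > < < > > Q
< < > > < < > > < >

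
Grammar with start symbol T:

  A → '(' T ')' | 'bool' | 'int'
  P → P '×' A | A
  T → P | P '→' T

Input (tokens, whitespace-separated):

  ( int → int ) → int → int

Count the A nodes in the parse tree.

[T [P [A ( [T [P [A int]] → [T [P [A int]]]] )]] → [T [P [A int]] → [T [P [A int]]]]]

5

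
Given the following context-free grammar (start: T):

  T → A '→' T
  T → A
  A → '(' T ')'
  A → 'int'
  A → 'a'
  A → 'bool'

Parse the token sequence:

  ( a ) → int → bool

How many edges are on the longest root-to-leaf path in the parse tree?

[T [A ( [T [A a]] )] → [T [A int] → [T [A bool]]]]

4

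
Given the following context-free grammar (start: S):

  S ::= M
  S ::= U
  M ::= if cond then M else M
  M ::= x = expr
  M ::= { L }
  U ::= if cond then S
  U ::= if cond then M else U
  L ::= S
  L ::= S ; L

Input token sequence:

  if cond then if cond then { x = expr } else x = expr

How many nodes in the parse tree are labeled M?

[S [U if cond then [S [M if cond then [M { [L [S [M x = expr]]] }] else [M x = expr]]]]]

4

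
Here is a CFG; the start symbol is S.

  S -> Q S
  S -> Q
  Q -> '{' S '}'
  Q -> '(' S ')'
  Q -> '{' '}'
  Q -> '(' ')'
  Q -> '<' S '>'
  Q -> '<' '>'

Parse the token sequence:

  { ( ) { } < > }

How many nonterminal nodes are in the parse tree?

8

[S [Q { [S [Q ( )] [S [Q { }] [S [Q < >]]]] }]]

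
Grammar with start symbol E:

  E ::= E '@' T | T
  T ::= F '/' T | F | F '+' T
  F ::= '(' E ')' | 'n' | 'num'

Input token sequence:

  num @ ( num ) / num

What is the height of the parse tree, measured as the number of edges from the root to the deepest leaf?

6

[E [E [T [F num]]] @ [T [F ( [E [T [F num]]] )] / [T [F num]]]]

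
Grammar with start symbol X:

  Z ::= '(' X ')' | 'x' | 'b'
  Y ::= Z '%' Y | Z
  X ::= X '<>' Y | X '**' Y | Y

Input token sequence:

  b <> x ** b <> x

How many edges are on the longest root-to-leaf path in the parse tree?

[X [X [X [X [Y [Z b]]] <> [Y [Z x]]] ** [Y [Z b]]] <> [Y [Z x]]]

6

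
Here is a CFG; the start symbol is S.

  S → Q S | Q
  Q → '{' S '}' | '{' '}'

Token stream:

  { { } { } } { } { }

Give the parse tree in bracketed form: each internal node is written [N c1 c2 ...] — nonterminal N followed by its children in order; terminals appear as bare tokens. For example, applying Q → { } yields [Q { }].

[S [Q { [S [Q { }] [S [Q { }]]] }] [S [Q { }] [S [Q { }]]]]

S
Q S
{ S } S
{ Q S } S
{ { } S } S
{ { } Q } S
{ { } { } } S
{ { } { } } Q S
{ { } { } } { } S
{ { } { } } { } Q
{ { } { } } { } { }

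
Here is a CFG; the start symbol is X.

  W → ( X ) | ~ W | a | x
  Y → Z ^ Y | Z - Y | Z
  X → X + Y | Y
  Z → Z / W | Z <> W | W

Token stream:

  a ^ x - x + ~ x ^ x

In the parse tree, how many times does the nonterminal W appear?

[X [X [Y [Z [W a]] ^ [Y [Z [W x]] - [Y [Z [W x]]]]]] + [Y [Z [W ~ [W x]]] ^ [Y [Z [W x]]]]]

6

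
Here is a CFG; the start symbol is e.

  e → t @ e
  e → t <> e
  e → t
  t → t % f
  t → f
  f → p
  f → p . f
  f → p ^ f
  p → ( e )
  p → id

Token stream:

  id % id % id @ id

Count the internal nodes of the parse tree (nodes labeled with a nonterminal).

14

[e [t [t [t [f [p id]]] % [f [p id]]] % [f [p id]]] @ [e [t [f [p id]]]]]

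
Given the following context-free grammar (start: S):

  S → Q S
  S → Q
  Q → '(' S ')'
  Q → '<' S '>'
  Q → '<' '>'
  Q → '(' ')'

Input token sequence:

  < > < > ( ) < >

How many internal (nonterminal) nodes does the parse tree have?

[S [Q < >] [S [Q < >] [S [Q ( )] [S [Q < >]]]]]

8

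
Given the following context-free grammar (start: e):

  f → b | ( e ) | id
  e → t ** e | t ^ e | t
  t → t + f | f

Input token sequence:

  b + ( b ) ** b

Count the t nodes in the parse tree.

4

[e [t [t [f b]] + [f ( [e [t [f b]]] )]] ** [e [t [f b]]]]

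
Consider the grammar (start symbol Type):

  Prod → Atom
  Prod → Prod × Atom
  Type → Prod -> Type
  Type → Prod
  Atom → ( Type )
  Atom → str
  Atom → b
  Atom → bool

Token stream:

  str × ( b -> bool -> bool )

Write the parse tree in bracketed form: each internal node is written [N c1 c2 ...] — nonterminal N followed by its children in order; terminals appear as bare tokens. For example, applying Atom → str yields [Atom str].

Type
Prod
Prod × Atom
Atom × Atom
str × Atom
str × ( Type )
str × ( Prod -> Type )
str × ( Atom -> Type )
str × ( b -> Type )
str × ( b -> Prod -> Type )
str × ( b -> Atom -> Type )
str × ( b -> bool -> Type )
str × ( b -> bool -> Prod )
str × ( b -> bool -> Atom )
str × ( b -> bool -> bool )

[Type [Prod [Prod [Atom str]] × [Atom ( [Type [Prod [Atom b]] -> [Type [Prod [Atom bool]] -> [Type [Prod [Atom bool]]]]] )]]]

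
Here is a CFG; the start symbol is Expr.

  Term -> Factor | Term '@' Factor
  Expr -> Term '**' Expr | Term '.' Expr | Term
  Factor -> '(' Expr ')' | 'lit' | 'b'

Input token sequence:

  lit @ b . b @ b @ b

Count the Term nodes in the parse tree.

[Expr [Term [Term [Factor lit]] @ [Factor b]] . [Expr [Term [Term [Term [Factor b]] @ [Factor b]] @ [Factor b]]]]

5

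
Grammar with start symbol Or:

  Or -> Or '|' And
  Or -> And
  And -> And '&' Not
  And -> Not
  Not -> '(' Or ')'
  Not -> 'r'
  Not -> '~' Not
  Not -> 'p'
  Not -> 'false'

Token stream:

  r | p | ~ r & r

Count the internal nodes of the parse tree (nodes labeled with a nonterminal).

[Or [Or [Or [And [Not r]]] | [And [Not p]]] | [And [And [Not ~ [Not r]]] & [Not r]]]

12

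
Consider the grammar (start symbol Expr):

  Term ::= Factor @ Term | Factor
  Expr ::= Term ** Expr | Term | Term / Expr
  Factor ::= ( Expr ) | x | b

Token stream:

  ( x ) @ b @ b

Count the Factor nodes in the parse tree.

[Expr [Term [Factor ( [Expr [Term [Factor x]]] )] @ [Term [Factor b] @ [Term [Factor b]]]]]

4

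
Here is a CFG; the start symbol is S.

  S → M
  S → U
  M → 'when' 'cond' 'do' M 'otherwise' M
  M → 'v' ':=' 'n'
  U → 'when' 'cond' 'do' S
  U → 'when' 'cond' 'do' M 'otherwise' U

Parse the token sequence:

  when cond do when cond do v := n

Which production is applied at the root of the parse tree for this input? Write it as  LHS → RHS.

[S [U when cond do [S [U when cond do [S [M v := n]]]]]]

S → U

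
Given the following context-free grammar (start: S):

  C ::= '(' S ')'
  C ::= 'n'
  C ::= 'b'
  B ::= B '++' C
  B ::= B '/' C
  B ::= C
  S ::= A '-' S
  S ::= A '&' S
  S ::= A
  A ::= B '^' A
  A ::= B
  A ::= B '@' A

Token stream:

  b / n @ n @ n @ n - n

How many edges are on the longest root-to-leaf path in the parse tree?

7

[S [A [B [B [C b]] / [C n]] @ [A [B [C n]] @ [A [B [C n]] @ [A [B [C n]]]]]] - [S [A [B [C n]]]]]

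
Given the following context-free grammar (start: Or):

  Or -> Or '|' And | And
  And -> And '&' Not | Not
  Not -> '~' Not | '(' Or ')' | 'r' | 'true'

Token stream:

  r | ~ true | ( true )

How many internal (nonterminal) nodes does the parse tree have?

[Or [Or [Or [And [Not r]]] | [And [Not ~ [Not true]]]] | [And [Not ( [Or [And [Not true]]] )]]]

13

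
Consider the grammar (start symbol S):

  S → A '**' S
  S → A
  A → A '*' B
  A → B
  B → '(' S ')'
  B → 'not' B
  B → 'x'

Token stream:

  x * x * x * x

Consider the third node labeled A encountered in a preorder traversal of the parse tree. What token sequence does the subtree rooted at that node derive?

[S [A [A [A [A [B x]] * [B x]] * [B x]] * [B x]]]

x * x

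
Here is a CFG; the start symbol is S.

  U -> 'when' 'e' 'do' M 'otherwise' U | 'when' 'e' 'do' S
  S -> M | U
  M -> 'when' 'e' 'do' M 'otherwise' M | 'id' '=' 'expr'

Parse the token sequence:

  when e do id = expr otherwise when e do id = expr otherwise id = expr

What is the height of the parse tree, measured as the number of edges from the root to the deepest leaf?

4

[S [M when e do [M id = expr] otherwise [M when e do [M id = expr] otherwise [M id = expr]]]]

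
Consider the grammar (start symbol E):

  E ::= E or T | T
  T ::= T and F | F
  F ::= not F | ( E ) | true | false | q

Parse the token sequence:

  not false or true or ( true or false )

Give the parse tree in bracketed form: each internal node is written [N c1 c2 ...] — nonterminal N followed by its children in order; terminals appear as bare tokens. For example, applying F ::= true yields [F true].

E
E or T
E or T or T
T or T or T
F or T or T
not F or T or T
not false or T or T
not false or F or T
not false or true or T
not false or true or F
not false or true or ( E )
not false or true or ( E or T )
not false or true or ( T or T )
not false or true or ( F or T )
not false or true or ( true or T )
not false or true or ( true or F )
not false or true or ( true or false )

[E [E [E [T [F not [F false]]]] or [T [F true]]] or [T [F ( [E [E [T [F true]]] or [T [F false]]] )]]]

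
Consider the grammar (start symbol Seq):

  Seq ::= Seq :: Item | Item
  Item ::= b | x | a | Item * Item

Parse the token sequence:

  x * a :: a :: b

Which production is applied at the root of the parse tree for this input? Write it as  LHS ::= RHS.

Seq ::= Seq :: Item

[Seq [Seq [Seq [Item [Item x] * [Item a]]] :: [Item a]] :: [Item b]]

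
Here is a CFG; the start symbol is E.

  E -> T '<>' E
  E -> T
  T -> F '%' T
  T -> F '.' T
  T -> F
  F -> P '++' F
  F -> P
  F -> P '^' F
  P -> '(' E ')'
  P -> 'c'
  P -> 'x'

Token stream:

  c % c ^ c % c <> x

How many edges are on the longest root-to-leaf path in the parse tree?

6

[E [T [F [P c]] % [T [F [P c] ^ [F [P c]]] % [T [F [P c]]]]] <> [E [T [F [P x]]]]]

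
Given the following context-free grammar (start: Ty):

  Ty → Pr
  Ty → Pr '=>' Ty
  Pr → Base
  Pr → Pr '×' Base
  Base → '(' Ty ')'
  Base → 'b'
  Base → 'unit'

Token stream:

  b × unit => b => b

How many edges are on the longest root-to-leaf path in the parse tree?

5

[Ty [Pr [Pr [Base b]] × [Base unit]] => [Ty [Pr [Base b]] => [Ty [Pr [Base b]]]]]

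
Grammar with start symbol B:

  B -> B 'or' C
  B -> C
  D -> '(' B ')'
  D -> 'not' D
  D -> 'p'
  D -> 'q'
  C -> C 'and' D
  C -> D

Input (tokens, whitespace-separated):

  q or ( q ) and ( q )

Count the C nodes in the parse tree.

[B [B [C [D q]]] or [C [C [D ( [B [C [D q]]] )]] and [D ( [B [C [D q]]] )]]]

5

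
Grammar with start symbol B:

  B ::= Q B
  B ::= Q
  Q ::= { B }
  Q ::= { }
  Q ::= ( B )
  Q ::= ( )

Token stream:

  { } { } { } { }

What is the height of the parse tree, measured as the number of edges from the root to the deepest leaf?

5

[B [Q { }] [B [Q { }] [B [Q { }] [B [Q { }]]]]]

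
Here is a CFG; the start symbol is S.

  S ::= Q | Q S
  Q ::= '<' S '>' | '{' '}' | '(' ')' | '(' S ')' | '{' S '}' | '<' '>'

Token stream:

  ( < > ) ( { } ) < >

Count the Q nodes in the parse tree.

[S [Q ( [S [Q < >]] )] [S [Q ( [S [Q { }]] )] [S [Q < >]]]]

5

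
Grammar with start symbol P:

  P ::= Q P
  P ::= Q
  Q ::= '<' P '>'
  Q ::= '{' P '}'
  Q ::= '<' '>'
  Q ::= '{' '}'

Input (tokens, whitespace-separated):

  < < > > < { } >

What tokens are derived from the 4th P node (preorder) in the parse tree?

{ }

[P [Q < [P [Q < >]] >] [P [Q < [P [Q { }]] >]]]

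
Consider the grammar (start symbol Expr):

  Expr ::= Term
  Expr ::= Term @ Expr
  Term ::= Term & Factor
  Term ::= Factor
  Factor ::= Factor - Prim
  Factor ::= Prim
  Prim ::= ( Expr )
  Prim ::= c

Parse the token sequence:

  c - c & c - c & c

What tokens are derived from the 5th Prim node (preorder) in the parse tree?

[Expr [Term [Term [Term [Factor [Factor [Prim c]] - [Prim c]]] & [Factor [Factor [Prim c]] - [Prim c]]] & [Factor [Prim c]]]]

c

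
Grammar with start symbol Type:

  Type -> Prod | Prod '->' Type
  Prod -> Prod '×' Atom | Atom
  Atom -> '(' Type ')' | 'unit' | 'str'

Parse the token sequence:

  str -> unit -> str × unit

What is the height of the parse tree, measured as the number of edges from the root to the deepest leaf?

[Type [Prod [Atom str]] -> [Type [Prod [Atom unit]] -> [Type [Prod [Prod [Atom str]] × [Atom unit]]]]]

6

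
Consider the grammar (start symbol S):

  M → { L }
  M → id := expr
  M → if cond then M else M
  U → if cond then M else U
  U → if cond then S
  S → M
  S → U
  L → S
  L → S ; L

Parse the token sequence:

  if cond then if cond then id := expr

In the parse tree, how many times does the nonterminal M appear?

1

[S [U if cond then [S [U if cond then [S [M id := expr]]]]]]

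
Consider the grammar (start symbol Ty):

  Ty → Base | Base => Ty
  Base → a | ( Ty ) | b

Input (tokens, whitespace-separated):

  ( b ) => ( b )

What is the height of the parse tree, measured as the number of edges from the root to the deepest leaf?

5

[Ty [Base ( [Ty [Base b]] )] => [Ty [Base ( [Ty [Base b]] )]]]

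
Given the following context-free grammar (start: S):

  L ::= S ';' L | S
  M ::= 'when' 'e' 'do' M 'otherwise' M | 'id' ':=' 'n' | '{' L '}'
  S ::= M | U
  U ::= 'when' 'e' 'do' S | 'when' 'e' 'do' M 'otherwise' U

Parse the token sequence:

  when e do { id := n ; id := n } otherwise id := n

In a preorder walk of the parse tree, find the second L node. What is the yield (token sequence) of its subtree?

id := n

[S [M when e do [M { [L [S [M id := n]] ; [L [S [M id := n]]]] }] otherwise [M id := n]]]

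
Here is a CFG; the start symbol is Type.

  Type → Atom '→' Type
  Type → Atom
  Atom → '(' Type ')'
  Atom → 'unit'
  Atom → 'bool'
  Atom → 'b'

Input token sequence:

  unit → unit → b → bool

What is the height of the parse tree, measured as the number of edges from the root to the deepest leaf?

5

[Type [Atom unit] → [Type [Atom unit] → [Type [Atom b] → [Type [Atom bool]]]]]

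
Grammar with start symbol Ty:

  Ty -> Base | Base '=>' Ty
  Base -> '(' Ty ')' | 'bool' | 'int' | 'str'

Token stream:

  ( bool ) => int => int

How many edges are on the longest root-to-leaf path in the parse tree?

[Ty [Base ( [Ty [Base bool]] )] => [Ty [Base int] => [Ty [Base int]]]]

4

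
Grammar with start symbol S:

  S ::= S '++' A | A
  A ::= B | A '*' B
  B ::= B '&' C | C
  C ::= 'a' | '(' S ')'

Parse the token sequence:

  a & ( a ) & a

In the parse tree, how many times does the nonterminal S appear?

2

[S [A [B [B [B [C a]] & [C ( [S [A [B [C a]]]] )]] & [C a]]]]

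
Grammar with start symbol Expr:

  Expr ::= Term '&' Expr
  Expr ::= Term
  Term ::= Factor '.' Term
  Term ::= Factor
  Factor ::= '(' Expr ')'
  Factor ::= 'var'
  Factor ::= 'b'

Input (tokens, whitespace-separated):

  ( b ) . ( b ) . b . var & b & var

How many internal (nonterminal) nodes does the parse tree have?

[Expr [Term [Factor ( [Expr [Term [Factor b]]] )] . [Term [Factor ( [Expr [Term [Factor b]]] )] . [Term [Factor b] . [Term [Factor var]]]]] & [Expr [Term [Factor b]] & [Expr [Term [Factor var]]]]]

21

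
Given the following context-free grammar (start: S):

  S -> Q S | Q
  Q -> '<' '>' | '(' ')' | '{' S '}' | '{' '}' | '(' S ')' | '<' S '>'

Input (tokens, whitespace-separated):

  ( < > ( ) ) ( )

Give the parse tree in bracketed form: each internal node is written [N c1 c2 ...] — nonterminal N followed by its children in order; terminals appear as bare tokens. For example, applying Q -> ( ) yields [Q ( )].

S
Q S
( S ) S
( Q S ) S
( < > S ) S
( < > Q ) S
( < > ( ) ) S
( < > ( ) ) Q
( < > ( ) ) ( )

[S [Q ( [S [Q < >] [S [Q ( )]]] )] [S [Q ( )]]]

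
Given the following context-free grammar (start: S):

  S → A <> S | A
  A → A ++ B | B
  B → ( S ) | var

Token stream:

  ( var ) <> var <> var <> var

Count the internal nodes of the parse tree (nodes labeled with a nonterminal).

[S [A [B ( [S [A [B var]]] )]] <> [S [A [B var]] <> [S [A [B var]] <> [S [A [B var]]]]]]

15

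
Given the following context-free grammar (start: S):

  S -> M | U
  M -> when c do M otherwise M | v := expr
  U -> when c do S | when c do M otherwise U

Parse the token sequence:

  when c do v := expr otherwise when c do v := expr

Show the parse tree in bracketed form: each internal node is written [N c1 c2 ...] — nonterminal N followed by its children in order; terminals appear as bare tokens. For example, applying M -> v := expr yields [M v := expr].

[S [U when c do [M v := expr] otherwise [U when c do [S [M v := expr]]]]]

S
U
when c do M otherwise U
when c do v := expr otherwise U
when c do v := expr otherwise when c do S
when c do v := expr otherwise when c do M
when c do v := expr otherwise when c do v := expr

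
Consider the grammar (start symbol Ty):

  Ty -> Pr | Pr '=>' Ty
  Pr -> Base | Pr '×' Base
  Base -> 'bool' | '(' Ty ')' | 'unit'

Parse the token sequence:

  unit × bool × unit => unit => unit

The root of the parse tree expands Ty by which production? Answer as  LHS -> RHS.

Ty -> Pr '=>' Ty

[Ty [Pr [Pr [Pr [Base unit]] × [Base bool]] × [Base unit]] => [Ty [Pr [Base unit]] => [Ty [Pr [Base unit]]]]]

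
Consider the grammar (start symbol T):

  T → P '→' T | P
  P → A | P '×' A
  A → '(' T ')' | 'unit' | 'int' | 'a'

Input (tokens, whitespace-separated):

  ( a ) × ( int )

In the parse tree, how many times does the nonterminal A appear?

[T [P [P [A ( [T [P [A a]]] )]] × [A ( [T [P [A int]]] )]]]

4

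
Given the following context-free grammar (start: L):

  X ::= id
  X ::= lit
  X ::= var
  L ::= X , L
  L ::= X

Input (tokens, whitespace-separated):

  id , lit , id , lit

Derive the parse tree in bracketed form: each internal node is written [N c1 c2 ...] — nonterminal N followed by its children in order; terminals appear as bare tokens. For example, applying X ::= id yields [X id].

L
X , L
id , L
id , X , L
id , lit , L
id , lit , X , L
id , lit , id , L
id , lit , id , X
id , lit , id , lit

[L [X id] , [L [X lit] , [L [X id] , [L [X lit]]]]]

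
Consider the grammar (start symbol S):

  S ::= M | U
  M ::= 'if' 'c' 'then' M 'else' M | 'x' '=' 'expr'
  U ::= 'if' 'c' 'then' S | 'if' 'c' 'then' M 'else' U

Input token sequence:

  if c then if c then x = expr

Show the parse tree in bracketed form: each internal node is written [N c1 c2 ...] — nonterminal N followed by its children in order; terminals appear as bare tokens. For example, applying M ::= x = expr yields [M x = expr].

[S [U if c then [S [U if c then [S [M x = expr]]]]]]

S
U
if c then S
if c then U
if c then if c then S
if c then if c then M
if c then if c then x = expr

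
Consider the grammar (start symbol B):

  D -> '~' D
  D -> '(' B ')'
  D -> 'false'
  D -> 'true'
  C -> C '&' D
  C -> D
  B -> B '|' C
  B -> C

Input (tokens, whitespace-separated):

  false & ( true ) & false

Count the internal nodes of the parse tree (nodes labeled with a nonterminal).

[B [C [C [C [D false]] & [D ( [B [C [D true]]] )]] & [D false]]]

10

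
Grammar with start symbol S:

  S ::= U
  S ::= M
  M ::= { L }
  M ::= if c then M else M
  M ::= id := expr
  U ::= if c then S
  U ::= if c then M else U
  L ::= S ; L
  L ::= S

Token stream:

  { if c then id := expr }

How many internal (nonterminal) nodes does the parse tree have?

[S [M { [L [S [U if c then [S [M id := expr]]]]] }]]

7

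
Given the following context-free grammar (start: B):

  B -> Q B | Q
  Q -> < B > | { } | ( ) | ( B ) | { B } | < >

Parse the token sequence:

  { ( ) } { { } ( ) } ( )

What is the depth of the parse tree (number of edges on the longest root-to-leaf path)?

[B [Q { [B [Q ( )]] }] [B [Q { [B [Q { }] [B [Q ( )]]] }] [B [Q ( )]]]]

6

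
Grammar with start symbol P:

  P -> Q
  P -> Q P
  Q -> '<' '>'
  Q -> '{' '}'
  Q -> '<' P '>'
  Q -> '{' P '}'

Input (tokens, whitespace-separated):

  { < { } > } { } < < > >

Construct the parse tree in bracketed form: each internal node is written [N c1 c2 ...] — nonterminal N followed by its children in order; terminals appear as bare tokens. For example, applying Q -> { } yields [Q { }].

P
Q P
{ P } P
{ Q } P
{ < P > } P
{ < Q > } P
{ < { } > } P
{ < { } > } Q P
{ < { } > } { } P
{ < { } > } { } Q
{ < { } > } { } < P >
{ < { } > } { } < Q >
{ < { } > } { } < < > >

[P [Q { [P [Q < [P [Q { }]] >]] }] [P [Q { }] [P [Q < [P [Q < >]] >]]]]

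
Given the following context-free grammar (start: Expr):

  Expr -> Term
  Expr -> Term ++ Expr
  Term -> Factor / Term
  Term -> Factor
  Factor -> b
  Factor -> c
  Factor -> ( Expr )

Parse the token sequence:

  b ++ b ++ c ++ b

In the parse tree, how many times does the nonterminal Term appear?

[Expr [Term [Factor b]] ++ [Expr [Term [Factor b]] ++ [Expr [Term [Factor c]] ++ [Expr [Term [Factor b]]]]]]

4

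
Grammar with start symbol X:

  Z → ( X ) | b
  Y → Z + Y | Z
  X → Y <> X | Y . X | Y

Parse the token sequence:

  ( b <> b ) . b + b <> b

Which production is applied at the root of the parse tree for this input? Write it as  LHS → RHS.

[X [Y [Z ( [X [Y [Z b]] <> [X [Y [Z b]]]] )]] . [X [Y [Z b] + [Y [Z b]]] <> [X [Y [Z b]]]]]

X → Y . X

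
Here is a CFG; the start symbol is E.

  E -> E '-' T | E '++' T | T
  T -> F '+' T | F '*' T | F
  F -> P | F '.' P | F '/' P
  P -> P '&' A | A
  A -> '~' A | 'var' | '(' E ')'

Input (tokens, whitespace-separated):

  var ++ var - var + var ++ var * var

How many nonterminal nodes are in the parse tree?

28

[E [E [E [E [T [F [P [A var]]]]] ++ [T [F [P [A var]]]]] - [T [F [P [A var]]] + [T [F [P [A var]]]]]] ++ [T [F [P [A var]]] * [T [F [P [A var]]]]]]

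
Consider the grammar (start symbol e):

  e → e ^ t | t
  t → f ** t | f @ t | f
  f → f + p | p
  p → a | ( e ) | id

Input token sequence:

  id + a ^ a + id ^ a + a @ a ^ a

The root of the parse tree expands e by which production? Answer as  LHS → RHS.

e → e ^ t

[e [e [e [e [t [f [f [p id]] + [p a]]]] ^ [t [f [f [p a]] + [p id]]]] ^ [t [f [f [p a]] + [p a]] @ [t [f [p a]]]]] ^ [t [f [p a]]]]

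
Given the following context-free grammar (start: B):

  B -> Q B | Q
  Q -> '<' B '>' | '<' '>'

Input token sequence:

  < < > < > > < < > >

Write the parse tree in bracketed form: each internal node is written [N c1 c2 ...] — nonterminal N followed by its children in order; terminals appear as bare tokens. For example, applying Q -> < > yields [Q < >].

B
Q B
< B > B
< Q B > B
< < > B > B
< < > Q > B
< < > < > > B
< < > < > > Q
< < > < > > < B >
< < > < > > < Q >
< < > < > > < < > >

[B [Q < [B [Q < >] [B [Q < >]]] >] [B [Q < [B [Q < >]] >]]]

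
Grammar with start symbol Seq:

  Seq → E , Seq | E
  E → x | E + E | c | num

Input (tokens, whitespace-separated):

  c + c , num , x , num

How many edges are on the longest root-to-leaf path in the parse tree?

[Seq [E [E c] + [E c]] , [Seq [E num] , [Seq [E x] , [Seq [E num]]]]]

5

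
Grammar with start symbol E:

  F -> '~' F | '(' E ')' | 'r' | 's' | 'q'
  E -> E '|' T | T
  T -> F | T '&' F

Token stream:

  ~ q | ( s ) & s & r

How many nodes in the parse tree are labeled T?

5

[E [E [T [F ~ [F q]]]] | [T [T [T [F ( [E [T [F s]]] )]] & [F s]] & [F r]]]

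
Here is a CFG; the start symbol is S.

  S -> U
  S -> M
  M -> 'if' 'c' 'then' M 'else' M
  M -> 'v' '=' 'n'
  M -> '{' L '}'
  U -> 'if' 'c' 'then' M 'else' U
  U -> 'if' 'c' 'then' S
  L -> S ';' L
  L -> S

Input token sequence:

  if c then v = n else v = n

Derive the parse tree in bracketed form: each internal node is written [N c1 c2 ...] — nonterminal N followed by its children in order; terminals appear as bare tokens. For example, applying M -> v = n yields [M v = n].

[S [M if c then [M v = n] else [M v = n]]]

S
M
if c then M else M
if c then v = n else M
if c then v = n else v = n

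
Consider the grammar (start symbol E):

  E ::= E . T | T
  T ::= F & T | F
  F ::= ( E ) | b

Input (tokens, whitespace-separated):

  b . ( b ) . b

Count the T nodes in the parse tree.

[E [E [E [T [F b]]] . [T [F ( [E [T [F b]]] )]]] . [T [F b]]]

4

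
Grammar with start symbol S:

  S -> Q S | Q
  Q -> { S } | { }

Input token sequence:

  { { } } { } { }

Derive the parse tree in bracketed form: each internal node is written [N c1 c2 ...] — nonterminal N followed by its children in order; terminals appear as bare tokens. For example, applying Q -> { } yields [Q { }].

S
Q S
{ S } S
{ Q } S
{ { } } S
{ { } } Q S
{ { } } { } S
{ { } } { } Q
{ { } } { } { }

[S [Q { [S [Q { }]] }] [S [Q { }] [S [Q { }]]]]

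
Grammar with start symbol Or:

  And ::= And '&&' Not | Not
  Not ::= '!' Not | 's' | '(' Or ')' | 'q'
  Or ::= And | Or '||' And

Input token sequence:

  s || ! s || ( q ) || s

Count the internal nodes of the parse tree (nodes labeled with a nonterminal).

[Or [Or [Or [Or [And [Not s]]] || [And [Not ! [Not s]]]] || [And [Not ( [Or [And [Not q]]] )]]] || [And [Not s]]]

16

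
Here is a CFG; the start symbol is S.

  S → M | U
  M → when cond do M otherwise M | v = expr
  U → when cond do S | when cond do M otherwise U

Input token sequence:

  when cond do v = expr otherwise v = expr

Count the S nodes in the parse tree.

1

[S [M when cond do [M v = expr] otherwise [M v = expr]]]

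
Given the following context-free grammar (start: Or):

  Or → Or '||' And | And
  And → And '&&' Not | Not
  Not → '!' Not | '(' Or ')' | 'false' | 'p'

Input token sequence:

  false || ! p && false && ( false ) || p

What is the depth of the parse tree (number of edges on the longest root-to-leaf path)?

7

[Or [Or [Or [And [Not false]]] || [And [And [And [Not ! [Not p]]] && [Not false]] && [Not ( [Or [And [Not false]]] )]]] || [And [Not p]]]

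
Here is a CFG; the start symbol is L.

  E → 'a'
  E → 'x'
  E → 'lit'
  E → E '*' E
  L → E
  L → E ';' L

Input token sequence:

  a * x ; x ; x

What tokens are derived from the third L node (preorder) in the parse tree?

x

[L [E [E a] * [E x]] ; [L [E x] ; [L [E x]]]]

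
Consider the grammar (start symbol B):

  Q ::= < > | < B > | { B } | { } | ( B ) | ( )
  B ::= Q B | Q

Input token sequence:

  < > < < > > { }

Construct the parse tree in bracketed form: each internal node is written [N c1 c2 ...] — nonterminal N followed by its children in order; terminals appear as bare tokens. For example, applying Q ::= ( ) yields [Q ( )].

B
Q B
< > B
< > Q B
< > < B > B
< > < Q > B
< > < < > > B
< > < < > > Q
< > < < > > { }

[B [Q < >] [B [Q < [B [Q < >]] >] [B [Q { }]]]]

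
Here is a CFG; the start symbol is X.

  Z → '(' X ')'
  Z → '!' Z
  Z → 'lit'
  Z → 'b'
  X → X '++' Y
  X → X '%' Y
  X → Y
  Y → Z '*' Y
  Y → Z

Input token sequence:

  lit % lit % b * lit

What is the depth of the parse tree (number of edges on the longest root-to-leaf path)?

5

[X [X [X [Y [Z lit]]] % [Y [Z lit]]] % [Y [Z b] * [Y [Z lit]]]]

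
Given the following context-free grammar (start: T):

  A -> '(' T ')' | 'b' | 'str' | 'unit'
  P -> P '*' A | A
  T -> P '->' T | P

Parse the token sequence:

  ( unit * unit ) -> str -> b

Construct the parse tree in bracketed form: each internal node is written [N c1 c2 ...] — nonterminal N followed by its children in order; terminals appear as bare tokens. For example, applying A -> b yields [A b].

T
P -> T
A -> T
( T ) -> T
( P ) -> T
( P * A ) -> T
( A * A ) -> T
( unit * A ) -> T
( unit * unit ) -> T
( unit * unit ) -> P -> T
( unit * unit ) -> A -> T
( unit * unit ) -> str -> T
( unit * unit ) -> str -> P
( unit * unit ) -> str -> A
( unit * unit ) -> str -> b

[T [P [A ( [T [P [P [A unit]] * [A unit]]] )]] -> [T [P [A str]] -> [T [P [A b]]]]]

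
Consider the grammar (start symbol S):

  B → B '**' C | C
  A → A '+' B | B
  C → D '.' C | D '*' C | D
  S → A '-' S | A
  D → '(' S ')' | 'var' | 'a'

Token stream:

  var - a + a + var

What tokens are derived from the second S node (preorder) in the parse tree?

a + a + var

[S [A [B [C [D var]]]] - [S [A [A [A [B [C [D a]]]] + [B [C [D a]]]] + [B [C [D var]]]]]]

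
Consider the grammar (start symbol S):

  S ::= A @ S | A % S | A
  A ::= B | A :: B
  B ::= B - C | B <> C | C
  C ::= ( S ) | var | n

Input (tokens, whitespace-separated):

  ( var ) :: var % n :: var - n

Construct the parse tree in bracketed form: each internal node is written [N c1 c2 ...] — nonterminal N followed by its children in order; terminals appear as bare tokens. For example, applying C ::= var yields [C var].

S
A % S
A :: B % S
B :: B % S
C :: B % S
( S ) :: B % S
( A ) :: B % S
( B ) :: B % S
( C ) :: B % S
( var ) :: B % S
( var ) :: C % S
( var ) :: var % S
( var ) :: var % A
( var ) :: var % A :: B
( var ) :: var % B :: B
( var ) :: var % C :: B
( var ) :: var % n :: B
( var ) :: var % n :: B - C
( var ) :: var % n :: C - C
( var ) :: var % n :: var - C
( var ) :: var % n :: var - n

[S [A [A [B [C ( [S [A [B [C var]]]] )]]] :: [B [C var]]] % [S [A [A [B [C n]]] :: [B [B [C var]] - [C n]]]]]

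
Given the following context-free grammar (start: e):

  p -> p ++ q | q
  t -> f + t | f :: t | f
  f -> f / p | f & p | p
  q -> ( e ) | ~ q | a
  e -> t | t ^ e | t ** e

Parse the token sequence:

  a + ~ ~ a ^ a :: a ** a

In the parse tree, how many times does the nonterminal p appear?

[e [t [f [p [q a]]] + [t [f [p [q ~ [q ~ [q a]]]]]]] ^ [e [t [f [p [q a]]] :: [t [f [p [q a]]]]] ** [e [t [f [p [q a]]]]]]]

5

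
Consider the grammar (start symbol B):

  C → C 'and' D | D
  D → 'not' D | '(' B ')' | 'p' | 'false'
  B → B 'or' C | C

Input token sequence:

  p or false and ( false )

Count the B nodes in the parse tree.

3

[B [B [C [D p]]] or [C [C [D false]] and [D ( [B [C [D false]]] )]]]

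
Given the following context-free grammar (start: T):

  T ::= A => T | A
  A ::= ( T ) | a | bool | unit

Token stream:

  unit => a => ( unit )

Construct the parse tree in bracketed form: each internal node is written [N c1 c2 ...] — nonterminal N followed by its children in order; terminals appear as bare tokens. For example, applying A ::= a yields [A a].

[T [A unit] => [T [A a] => [T [A ( [T [A unit]] )]]]]

T
A => T
unit => T
unit => A => T
unit => a => T
unit => a => A
unit => a => ( T )
unit => a => ( A )
unit => a => ( unit )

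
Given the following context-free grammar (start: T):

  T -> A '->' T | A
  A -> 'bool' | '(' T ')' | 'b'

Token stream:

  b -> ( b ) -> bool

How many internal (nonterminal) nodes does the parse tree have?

[T [A b] -> [T [A ( [T [A b]] )] -> [T [A bool]]]]

8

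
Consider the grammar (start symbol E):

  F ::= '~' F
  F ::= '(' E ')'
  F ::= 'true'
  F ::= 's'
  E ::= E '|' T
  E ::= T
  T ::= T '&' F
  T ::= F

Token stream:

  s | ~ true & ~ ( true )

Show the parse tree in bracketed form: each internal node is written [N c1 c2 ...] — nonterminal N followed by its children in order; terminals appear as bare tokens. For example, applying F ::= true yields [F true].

[E [E [T [F s]]] | [T [T [F ~ [F true]]] & [F ~ [F ( [E [T [F true]]] )]]]]

E
E | T
T | T
F | T
s | T
s | T & F
s | F & F
s | ~ F & F
s | ~ true & F
s | ~ true & ~ F
s | ~ true & ~ ( E )
s | ~ true & ~ ( T )
s | ~ true & ~ ( F )
s | ~ true & ~ ( true )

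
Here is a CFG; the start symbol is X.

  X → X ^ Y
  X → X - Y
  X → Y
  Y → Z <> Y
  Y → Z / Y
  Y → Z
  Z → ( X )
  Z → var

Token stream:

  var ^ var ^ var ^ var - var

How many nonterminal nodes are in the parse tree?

15

[X [X [X [X [X [Y [Z var]]] ^ [Y [Z var]]] ^ [Y [Z var]]] ^ [Y [Z var]]] - [Y [Z var]]]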